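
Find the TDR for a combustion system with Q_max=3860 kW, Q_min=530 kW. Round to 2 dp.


TDR = Q_max / Q_min
TDR = 3860 / 530 = 7.28


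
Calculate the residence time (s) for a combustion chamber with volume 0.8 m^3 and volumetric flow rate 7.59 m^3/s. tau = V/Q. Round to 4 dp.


tau = V / Q_flow
tau = 0.8 / 7.59 = 0.1054 s


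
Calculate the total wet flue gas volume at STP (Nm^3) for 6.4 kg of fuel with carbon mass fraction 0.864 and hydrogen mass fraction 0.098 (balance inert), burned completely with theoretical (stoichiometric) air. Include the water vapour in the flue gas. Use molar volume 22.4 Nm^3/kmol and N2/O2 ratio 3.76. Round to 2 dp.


Per kg fuel: CO2 = (C/12 kmol)*22.4 = (0.864/12)*22.4 = 1.61280 Nm^3
Per kg fuel: H2O = (H/2 kmol)*22.4 = (0.098/2)*22.4 = 1.09760 Nm^3
O2 needed per kg fuel = C/12 + H/4 = 0.864/12 + 0.098/4 = 0.09650000 kmol
Per kg fuel: N2 = O2*3.76*22.4 = 0.09650000*3.76*22.4 = 8.12762 Nm^3
Total per kg = 1.61280 + 1.09760 + 8.12762 = 10.83802 Nm^3
Total = 10.83802 * 6.4 = 69.36 Nm^3


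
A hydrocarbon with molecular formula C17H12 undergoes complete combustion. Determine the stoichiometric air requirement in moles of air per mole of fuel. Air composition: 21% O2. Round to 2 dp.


Balanced combustion: C17H12 + 20 O2 -> 17 CO2 + 6 H2O
O2 needed = C + H/4 = 17 + 12/4 = 20.00 moles
Air moles = O2 / 0.21 = 20.00 / 0.21 = 95.24 moles air


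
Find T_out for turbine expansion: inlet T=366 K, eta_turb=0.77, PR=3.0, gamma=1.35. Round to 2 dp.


T_out = T_in * (1 - eta * (1 - PR^(-(gamma-1)/gamma)))
Exponent = -(1.35-1)/1.35 = -0.25925926
PR^exp = 3.0^(-0.25925926) = 0.75214556
Factor = 1 - 0.77*(1 - 0.75214556) = 0.80915208
T_out = 366 * 0.80915208 = 296.15 K


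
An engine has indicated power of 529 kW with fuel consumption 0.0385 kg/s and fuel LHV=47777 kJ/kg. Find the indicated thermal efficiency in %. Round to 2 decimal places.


eta_ith = (IP / (mf * LHV)) * 100
Denominator = 0.0385 * 47777 = 1839.4145 kW
eta_ith = (529 / 1839.4145) * 100 = 28.76%


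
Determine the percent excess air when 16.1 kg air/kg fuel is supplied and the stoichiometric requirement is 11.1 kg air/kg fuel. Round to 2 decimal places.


Excess air = actual - stoichiometric = 16.1 - 11.1 = 5.00 kg/kg fuel
Excess air % = (excess / stoich) * 100 = (5.00 / 11.1) * 100 = 45.05%


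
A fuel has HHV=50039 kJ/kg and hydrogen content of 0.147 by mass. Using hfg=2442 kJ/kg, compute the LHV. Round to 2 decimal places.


LHV = HHV - hfg * 9 * H
Water correction = 2442 * 9 * 0.147 = 3230.766 kJ/kg
LHV = 50039 - 3230.766 = 46808.23 kJ/kg


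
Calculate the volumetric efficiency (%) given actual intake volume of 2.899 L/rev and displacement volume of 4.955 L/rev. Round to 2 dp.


eta_v = (V_actual / V_disp) * 100
Ratio = 2.899 / 4.955 = 0.5851
eta_v = 0.5851 * 100 = 58.51%


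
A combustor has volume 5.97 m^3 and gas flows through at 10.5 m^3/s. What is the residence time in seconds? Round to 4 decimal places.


tau = V / Q_flow
tau = 5.97 / 10.5 = 0.5686 s


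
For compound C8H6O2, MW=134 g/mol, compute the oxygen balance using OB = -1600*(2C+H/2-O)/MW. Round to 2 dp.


OB = -1600 * (2C + H/2 - O) / MW
Inner = 2*8 + 6/2 - 2 = 17.00
OB = -1600 * 17.00 / 134 = -202.99%


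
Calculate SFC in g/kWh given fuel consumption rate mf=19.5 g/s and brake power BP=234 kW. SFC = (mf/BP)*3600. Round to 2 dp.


SFC = (mf / BP) * 3600
Rate = 19.5 / 234 = 0.083333 g/(s*kW)
SFC = 0.083333 * 3600 = 300.00 g/kWh


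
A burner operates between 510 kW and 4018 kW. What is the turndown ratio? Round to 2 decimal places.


TDR = Q_max / Q_min
TDR = 4018 / 510 = 7.88


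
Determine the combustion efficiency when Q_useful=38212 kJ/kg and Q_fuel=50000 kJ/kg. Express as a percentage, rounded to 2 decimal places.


Efficiency = (Q_useful / Q_fuel) * 100
Efficiency = (38212 / 50000) * 100
Efficiency = 0.7642 * 100 = 76.42%


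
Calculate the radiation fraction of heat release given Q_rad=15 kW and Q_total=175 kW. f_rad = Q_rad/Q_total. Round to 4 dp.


f_rad = Q_rad / Q_total
f_rad = 15 / 175 = 0.0857


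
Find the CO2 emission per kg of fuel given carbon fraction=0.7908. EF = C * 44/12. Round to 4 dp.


EF = C_frac * (M_CO2 / M_C)
EF = 0.7908 * (44/12)
EF = 0.7908 * 3.666667 = 2.8996 kg_CO2/kg_fuel


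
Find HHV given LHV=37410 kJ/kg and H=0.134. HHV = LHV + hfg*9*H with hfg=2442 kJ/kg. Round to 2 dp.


HHV = LHV + hfg * 9 * H
Water addition = 2442 * 9 * 0.134 = 2945.052 kJ/kg
HHV = 37410 + 2945.052 = 40355.05 kJ/kg


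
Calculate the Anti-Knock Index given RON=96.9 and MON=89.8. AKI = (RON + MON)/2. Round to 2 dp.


AKI = (RON + MON) / 2
AKI = (96.9 + 89.8) / 2
AKI = 186.7 / 2 = 93.35


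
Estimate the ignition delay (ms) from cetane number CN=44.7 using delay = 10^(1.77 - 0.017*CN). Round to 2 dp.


delay = 10^(1.77 - 0.017*CN)
Exponent = 1.77 - 0.017*44.7 = 1.0101
delay = 10^1.0101 = 10.24 ms


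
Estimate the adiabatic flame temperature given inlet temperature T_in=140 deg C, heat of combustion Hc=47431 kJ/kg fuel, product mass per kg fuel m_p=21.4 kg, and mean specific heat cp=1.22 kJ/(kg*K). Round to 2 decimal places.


T_ad = T_in + Hc / (m_p * cp)
Denominator = 21.4 * 1.22 = 26.1080
Temperature rise = 47431 / 26.1080 = 1816.72 K
T_ad = 140 + 1816.72 = 1956.72 deg C


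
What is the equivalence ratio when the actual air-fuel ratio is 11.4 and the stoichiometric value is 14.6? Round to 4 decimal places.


phi = AFR_stoich / AFR_actual
phi = 14.6 / 11.4 = 1.2807


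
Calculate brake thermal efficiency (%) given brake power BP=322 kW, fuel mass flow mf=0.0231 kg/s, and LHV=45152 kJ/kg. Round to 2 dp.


eta_BTE = (BP / (mf * LHV)) * 100
Denominator = 0.0231 * 45152 = 1043.0112 kW
eta_BTE = (322 / 1043.0112) * 100 = 30.87%


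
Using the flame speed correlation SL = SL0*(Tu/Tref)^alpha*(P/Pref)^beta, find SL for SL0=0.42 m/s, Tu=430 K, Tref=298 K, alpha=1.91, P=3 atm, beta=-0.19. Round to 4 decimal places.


SL = SL0 * (Tu/Tref)^alpha * (P/Pref)^beta
T ratio = 430/298 = 1.44295302
(T ratio)^alpha = 1.44295302^1.91 = 2.014520
(P/Pref)^beta = 3^(-0.19) = 0.811609
SL = 0.42 * 2.014520 * 0.811609 = 0.6867 m/s


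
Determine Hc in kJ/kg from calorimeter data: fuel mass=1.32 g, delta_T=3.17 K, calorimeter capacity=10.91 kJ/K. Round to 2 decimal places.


Hc = C_cal * delta_T / m_fuel
Q_released = 10.91 * 3.17 = 34.5847 kJ
m_fuel = 1.32 g = 1.32/1000 kg = 0.001320 kg
Hc = 34.5847 / 0.001320 = 26200.53 kJ/kg


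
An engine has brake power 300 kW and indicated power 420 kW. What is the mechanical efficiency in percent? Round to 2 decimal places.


eta_mech = (BP / IP) * 100
Ratio = 300 / 420 = 0.7143
eta_mech = 0.7143 * 100 = 71.43%


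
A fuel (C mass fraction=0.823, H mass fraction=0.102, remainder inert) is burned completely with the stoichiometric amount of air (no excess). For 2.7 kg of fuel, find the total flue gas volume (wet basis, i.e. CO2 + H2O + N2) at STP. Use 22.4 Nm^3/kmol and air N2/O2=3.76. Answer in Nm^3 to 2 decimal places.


Per kg fuel: CO2 = (C/12 kmol)*22.4 = (0.823/12)*22.4 = 1.53627 Nm^3
Per kg fuel: H2O = (H/2 kmol)*22.4 = (0.102/2)*22.4 = 1.14240 Nm^3
O2 needed per kg fuel = C/12 + H/4 = 0.823/12 + 0.102/4 = 0.09408333 kmol
Per kg fuel: N2 = O2*3.76*22.4 = 0.09408333*3.76*22.4 = 7.92407 Nm^3
Total per kg = 1.53627 + 1.14240 + 7.92407 = 10.60274 Nm^3
Total = 10.60274 * 2.7 = 28.63 Nm^3


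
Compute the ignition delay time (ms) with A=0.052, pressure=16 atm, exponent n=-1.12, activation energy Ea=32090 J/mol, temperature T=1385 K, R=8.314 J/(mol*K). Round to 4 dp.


tau = A * P^n * exp(Ea/(R*T))
P^n = 16^(-1.12) = 0.04481110
Ea/(R*T) = 32090/(8.314*1385) = 2.786826
exp(Ea/(R*T)) = 16.229433
tau = 0.052 * 0.04481110 * 16.229433 = 0.0378 ms


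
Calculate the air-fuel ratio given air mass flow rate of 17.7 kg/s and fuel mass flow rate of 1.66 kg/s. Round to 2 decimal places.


AFR = m_air / m_fuel
AFR = 17.7 / 1.66 = 10.66


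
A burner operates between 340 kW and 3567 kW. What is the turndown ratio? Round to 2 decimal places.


TDR = Q_max / Q_min
TDR = 3567 / 340 = 10.49


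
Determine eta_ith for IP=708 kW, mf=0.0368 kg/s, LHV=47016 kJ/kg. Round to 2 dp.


eta_ith = (IP / (mf * LHV)) * 100
Denominator = 0.0368 * 47016 = 1730.1888 kW
eta_ith = (708 / 1730.1888) * 100 = 40.92%


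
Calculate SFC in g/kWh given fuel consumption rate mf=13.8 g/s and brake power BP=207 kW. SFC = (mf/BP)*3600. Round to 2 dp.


SFC = (mf / BP) * 3600
Rate = 13.8 / 207 = 0.066667 g/(s*kW)
SFC = 0.066667 * 3600 = 240.00 g/kWh


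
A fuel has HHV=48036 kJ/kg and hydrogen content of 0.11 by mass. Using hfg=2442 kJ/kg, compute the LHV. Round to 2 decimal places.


LHV = HHV - hfg * 9 * H
Water correction = 2442 * 9 * 0.11 = 2417.580 kJ/kg
LHV = 48036 - 2417.580 = 45618.42 kJ/kg


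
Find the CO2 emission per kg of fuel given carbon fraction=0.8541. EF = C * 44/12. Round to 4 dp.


EF = C_frac * (M_CO2 / M_C)
EF = 0.8541 * (44/12)
EF = 0.8541 * 3.666667 = 3.1317 kg_CO2/kg_fuel


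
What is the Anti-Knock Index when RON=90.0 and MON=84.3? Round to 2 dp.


AKI = (RON + MON) / 2
AKI = (90.0 + 84.3) / 2
AKI = 174.3 / 2 = 87.15


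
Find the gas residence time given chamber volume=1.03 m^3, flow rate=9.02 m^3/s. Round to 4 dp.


tau = V / Q_flow
tau = 1.03 / 9.02 = 0.1142 s


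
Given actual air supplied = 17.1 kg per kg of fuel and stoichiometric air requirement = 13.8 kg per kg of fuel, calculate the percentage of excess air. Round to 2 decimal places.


Excess air = actual - stoichiometric = 17.1 - 13.8 = 3.30 kg/kg fuel
Excess air % = (excess / stoich) * 100 = (3.30 / 13.8) * 100 = 23.91%


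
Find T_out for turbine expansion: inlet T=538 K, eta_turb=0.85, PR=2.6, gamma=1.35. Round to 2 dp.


T_out = T_in * (1 - eta * (1 - PR^(-(gamma-1)/gamma)))
Exponent = -(1.35-1)/1.35 = -0.25925926
PR^exp = 2.6^(-0.25925926) = 0.78057442
Factor = 1 - 0.85*(1 - 0.78057442) = 0.81348826
T_out = 538 * 0.81348826 = 437.66 K


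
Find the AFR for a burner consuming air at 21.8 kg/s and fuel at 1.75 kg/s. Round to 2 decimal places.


AFR = m_air / m_fuel
AFR = 21.8 / 1.75 = 12.46


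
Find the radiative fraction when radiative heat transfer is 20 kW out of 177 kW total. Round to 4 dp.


f_rad = Q_rad / Q_total
f_rad = 20 / 177 = 0.1130


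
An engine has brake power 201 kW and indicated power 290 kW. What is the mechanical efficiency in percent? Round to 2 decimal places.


eta_mech = (BP / IP) * 100
Ratio = 201 / 290 = 0.6931
eta_mech = 0.6931 * 100 = 69.31%


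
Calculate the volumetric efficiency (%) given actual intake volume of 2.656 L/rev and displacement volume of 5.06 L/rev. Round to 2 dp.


eta_v = (V_actual / V_disp) * 100
Ratio = 2.656 / 5.06 = 0.5249
eta_v = 0.5249 * 100 = 52.49%


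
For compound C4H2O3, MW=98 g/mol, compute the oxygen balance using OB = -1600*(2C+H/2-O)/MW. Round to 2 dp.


OB = -1600 * (2C + H/2 - O) / MW
Inner = 2*4 + 2/2 - 3 = 6.00
OB = -1600 * 6.00 / 98 = -97.96%


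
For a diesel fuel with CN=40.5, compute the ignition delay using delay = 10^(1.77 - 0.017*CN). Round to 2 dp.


delay = 10^(1.77 - 0.017*CN)
Exponent = 1.77 - 0.017*40.5 = 1.0815
delay = 10^1.0815 = 12.06 ms


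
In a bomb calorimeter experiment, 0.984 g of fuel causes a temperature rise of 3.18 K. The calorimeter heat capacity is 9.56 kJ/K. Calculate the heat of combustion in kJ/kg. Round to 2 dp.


Hc = C_cal * delta_T / m_fuel
Q_released = 9.56 * 3.18 = 30.4008 kJ
m_fuel = 0.984 g = 0.984/1000 kg = 0.000984 kg
Hc = 30.4008 / 0.000984 = 30895.12 kJ/kg


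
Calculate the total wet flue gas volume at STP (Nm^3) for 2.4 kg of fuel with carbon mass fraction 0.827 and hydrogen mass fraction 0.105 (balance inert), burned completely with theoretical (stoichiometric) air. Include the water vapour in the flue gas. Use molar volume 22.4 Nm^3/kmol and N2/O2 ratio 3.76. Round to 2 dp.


Per kg fuel: CO2 = (C/12 kmol)*22.4 = (0.827/12)*22.4 = 1.54373 Nm^3
Per kg fuel: H2O = (H/2 kmol)*22.4 = (0.105/2)*22.4 = 1.17600 Nm^3
O2 needed per kg fuel = C/12 + H/4 = 0.827/12 + 0.105/4 = 0.09516667 kmol
Per kg fuel: N2 = O2*3.76*22.4 = 0.09516667*3.76*22.4 = 8.01532 Nm^3
Total per kg = 1.54373 + 1.17600 + 8.01532 = 10.73505 Nm^3
Total = 10.73505 * 2.4 = 25.76 Nm^3


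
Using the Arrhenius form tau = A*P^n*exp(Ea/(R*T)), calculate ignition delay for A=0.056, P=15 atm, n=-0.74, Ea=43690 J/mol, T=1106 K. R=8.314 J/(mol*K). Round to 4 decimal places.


tau = A * P^n * exp(Ea/(R*T))
P^n = 15^(-0.74) = 0.13480080
Ea/(R*T) = 43690/(8.314*1106) = 4.751349
exp(Ea/(R*T)) = 115.740270
tau = 0.056 * 0.13480080 * 115.740270 = 0.8737 ms


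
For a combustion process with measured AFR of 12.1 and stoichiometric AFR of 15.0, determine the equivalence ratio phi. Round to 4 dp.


phi = AFR_stoich / AFR_actual
phi = 15.0 / 12.1 = 1.2397


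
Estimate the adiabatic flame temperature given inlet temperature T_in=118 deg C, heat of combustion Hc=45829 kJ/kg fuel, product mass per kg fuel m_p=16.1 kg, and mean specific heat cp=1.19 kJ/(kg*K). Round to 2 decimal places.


T_ad = T_in + Hc / (m_p * cp)
Denominator = 16.1 * 1.19 = 19.1590
Temperature rise = 45829 / 19.1590 = 2392.04 K
T_ad = 118 + 2392.04 = 2510.04 deg C


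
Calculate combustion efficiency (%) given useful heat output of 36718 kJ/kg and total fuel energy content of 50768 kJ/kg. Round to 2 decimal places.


Efficiency = (Q_useful / Q_fuel) * 100
Efficiency = (36718 / 50768) * 100
Efficiency = 0.7233 * 100 = 72.33%


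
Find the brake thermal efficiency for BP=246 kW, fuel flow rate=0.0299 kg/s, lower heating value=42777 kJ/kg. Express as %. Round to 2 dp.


eta_BTE = (BP / (mf * LHV)) * 100
Denominator = 0.0299 * 42777 = 1279.0323 kW
eta_BTE = (246 / 1279.0323) * 100 = 19.23%


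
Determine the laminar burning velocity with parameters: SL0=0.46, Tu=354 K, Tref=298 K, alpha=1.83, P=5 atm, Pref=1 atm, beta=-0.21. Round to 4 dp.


SL = SL0 * (Tu/Tref)^alpha * (P/Pref)^beta
T ratio = 354/298 = 1.18791946
(T ratio)^alpha = 1.18791946^1.83 = 1.370441
(P/Pref)^beta = 5^(-0.21) = 0.713208
SL = 0.46 * 1.370441 * 0.713208 = 0.4496 m/s


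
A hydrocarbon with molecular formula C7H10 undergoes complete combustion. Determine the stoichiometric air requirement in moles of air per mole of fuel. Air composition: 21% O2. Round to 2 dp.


Balanced combustion: C7H10 + 9.5 O2 -> 7 CO2 + 5 H2O
O2 needed = C + H/4 = 7 + 10/4 = 9.50 moles
Air moles = O2 / 0.21 = 9.50 / 0.21 = 45.24 moles air


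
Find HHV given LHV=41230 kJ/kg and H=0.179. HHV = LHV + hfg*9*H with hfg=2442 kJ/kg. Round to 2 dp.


HHV = LHV + hfg * 9 * H
Water addition = 2442 * 9 * 0.179 = 3934.062 kJ/kg
HHV = 41230 + 3934.062 = 45164.06 kJ/kg


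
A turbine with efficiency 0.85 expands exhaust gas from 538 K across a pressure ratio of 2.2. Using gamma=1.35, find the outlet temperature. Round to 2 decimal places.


T_out = T_in * (1 - eta * (1 - PR^(-(gamma-1)/gamma)))
Exponent = -(1.35-1)/1.35 = -0.25925926
PR^exp = 2.2^(-0.25925926) = 0.81512413
Factor = 1 - 0.85*(1 - 0.81512413) = 0.84285551
T_out = 538 * 0.84285551 = 453.46 K


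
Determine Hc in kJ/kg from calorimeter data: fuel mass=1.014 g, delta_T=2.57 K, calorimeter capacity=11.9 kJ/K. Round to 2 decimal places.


Hc = C_cal * delta_T / m_fuel
Q_released = 11.9 * 2.57 = 30.5830 kJ
m_fuel = 1.014 g = 1.014/1000 kg = 0.001014 kg
Hc = 30.5830 / 0.001014 = 30160.75 kJ/kg


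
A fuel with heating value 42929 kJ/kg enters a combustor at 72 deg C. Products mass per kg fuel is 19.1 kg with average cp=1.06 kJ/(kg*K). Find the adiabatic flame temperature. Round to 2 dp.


T_ad = T_in + Hc / (m_p * cp)
Denominator = 19.1 * 1.06 = 20.2460
Temperature rise = 42929 / 20.2460 = 2120.37 K
T_ad = 72 + 2120.37 = 2192.37 deg C


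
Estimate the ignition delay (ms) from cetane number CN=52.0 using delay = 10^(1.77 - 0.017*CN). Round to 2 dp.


delay = 10^(1.77 - 0.017*CN)
Exponent = 1.77 - 0.017*52.0 = 0.8860
delay = 10^0.8860 = 7.69 ms


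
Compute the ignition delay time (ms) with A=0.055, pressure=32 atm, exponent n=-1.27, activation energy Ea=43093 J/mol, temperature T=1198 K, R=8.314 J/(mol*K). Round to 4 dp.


tau = A * P^n * exp(Ea/(R*T))
P^n = 32^(-1.27) = 0.01225913
Ea/(R*T) = 43093/(8.314*1198) = 4.326532
exp(Ea/(R*T)) = 75.681346
tau = 0.055 * 0.01225913 * 75.681346 = 0.0510 ms


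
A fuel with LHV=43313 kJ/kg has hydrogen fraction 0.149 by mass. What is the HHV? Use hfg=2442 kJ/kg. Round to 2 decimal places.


HHV = LHV + hfg * 9 * H
Water addition = 2442 * 9 * 0.149 = 3274.722 kJ/kg
HHV = 43313 + 3274.722 = 46587.72 kJ/kg


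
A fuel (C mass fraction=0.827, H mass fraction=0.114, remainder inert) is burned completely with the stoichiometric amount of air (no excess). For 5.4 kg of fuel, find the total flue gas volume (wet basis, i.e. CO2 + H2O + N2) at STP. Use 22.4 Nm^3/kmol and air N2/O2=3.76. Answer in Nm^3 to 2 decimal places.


Per kg fuel: CO2 = (C/12 kmol)*22.4 = (0.827/12)*22.4 = 1.54373 Nm^3
Per kg fuel: H2O = (H/2 kmol)*22.4 = (0.114/2)*22.4 = 1.27680 Nm^3
O2 needed per kg fuel = C/12 + H/4 = 0.827/12 + 0.114/4 = 0.09741667 kmol
Per kg fuel: N2 = O2*3.76*22.4 = 0.09741667*3.76*22.4 = 8.20482 Nm^3
Total per kg = 1.54373 + 1.27680 + 8.20482 = 11.02535 Nm^3
Total = 11.02535 * 5.4 = 59.54 Nm^3


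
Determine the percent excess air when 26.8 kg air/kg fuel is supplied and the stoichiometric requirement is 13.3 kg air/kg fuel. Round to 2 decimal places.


Excess air = actual - stoichiometric = 26.8 - 13.3 = 13.50 kg/kg fuel
Excess air % = (excess / stoich) * 100 = (13.50 / 13.3) * 100 = 101.50%


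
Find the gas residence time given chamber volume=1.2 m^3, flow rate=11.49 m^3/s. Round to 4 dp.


tau = V / Q_flow
tau = 1.2 / 11.49 = 0.1044 s


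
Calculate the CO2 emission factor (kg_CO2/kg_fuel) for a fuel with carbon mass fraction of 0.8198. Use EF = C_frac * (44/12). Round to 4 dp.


EF = C_frac * (M_CO2 / M_C)
EF = 0.8198 * (44/12)
EF = 0.8198 * 3.666667 = 3.0059 kg_CO2/kg_fuel


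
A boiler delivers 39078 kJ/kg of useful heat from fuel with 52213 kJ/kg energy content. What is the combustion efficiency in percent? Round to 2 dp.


Efficiency = (Q_useful / Q_fuel) * 100
Efficiency = (39078 / 52213) * 100
Efficiency = 0.7484 * 100 = 74.84%


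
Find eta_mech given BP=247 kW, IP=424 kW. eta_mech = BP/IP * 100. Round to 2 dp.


eta_mech = (BP / IP) * 100
Ratio = 247 / 424 = 0.5825
eta_mech = 0.5825 * 100 = 58.25%


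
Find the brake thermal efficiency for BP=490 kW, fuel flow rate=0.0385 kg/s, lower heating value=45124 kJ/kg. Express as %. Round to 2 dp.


eta_BTE = (BP / (mf * LHV)) * 100
Denominator = 0.0385 * 45124 = 1737.2740 kW
eta_BTE = (490 / 1737.2740) * 100 = 28.21%


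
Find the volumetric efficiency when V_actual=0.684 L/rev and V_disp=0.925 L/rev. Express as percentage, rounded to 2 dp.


eta_v = (V_actual / V_disp) * 100
Ratio = 0.684 / 0.925 = 0.7395
eta_v = 0.7395 * 100 = 73.95%


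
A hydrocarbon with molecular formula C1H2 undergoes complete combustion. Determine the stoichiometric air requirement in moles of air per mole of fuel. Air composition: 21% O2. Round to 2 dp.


Balanced combustion: C1H2 + 1.5 O2 -> 1 CO2 + 1 H2O
O2 needed = C + H/4 = 1 + 2/4 = 1.50 moles
Air moles = O2 / 0.21 = 1.50 / 0.21 = 7.14 moles air


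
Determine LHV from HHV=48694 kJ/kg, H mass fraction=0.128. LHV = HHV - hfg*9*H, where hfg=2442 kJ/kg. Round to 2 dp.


LHV = HHV - hfg * 9 * H
Water correction = 2442 * 9 * 0.128 = 2813.184 kJ/kg
LHV = 48694 - 2813.184 = 45880.82 kJ/kg


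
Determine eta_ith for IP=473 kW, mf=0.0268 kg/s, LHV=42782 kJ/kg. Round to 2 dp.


eta_ith = (IP / (mf * LHV)) * 100
Denominator = 0.0268 * 42782 = 1146.5576 kW
eta_ith = (473 / 1146.5576) * 100 = 41.25%


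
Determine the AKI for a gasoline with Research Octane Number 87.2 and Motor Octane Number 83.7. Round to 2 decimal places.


AKI = (RON + MON) / 2
AKI = (87.2 + 83.7) / 2
AKI = 170.9 / 2 = 85.45


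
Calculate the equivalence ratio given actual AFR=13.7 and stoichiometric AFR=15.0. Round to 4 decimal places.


phi = AFR_stoich / AFR_actual
phi = 15.0 / 13.7 = 1.0949


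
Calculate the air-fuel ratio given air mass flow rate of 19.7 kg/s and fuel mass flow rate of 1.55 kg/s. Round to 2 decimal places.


AFR = m_air / m_fuel
AFR = 19.7 / 1.55 = 12.71


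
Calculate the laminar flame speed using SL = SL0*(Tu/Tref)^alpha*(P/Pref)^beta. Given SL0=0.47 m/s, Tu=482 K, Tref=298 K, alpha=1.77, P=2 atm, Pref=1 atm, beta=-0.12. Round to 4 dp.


SL = SL0 * (Tu/Tref)^alpha * (P/Pref)^beta
T ratio = 482/298 = 1.61744966
(T ratio)^alpha = 1.61744966^1.77 = 2.342235
(P/Pref)^beta = 2^(-0.12) = 0.920188
SL = 0.47 * 2.342235 * 0.920188 = 1.0130 m/s


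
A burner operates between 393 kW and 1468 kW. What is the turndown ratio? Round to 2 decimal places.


TDR = Q_max / Q_min
TDR = 1468 / 393 = 3.74


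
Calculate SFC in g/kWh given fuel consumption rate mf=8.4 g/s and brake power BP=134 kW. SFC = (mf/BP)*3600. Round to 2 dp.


SFC = (mf / BP) * 3600
Rate = 8.4 / 134 = 0.062687 g/(s*kW)
SFC = 0.062687 * 3600 = 225.67 g/kWh


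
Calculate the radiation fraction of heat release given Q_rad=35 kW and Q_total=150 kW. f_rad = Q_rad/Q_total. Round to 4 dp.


f_rad = Q_rad / Q_total
f_rad = 35 / 150 = 0.2333


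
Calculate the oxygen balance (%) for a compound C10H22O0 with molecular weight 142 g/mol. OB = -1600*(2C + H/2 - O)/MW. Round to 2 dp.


OB = -1600 * (2C + H/2 - O) / MW
Inner = 2*10 + 22/2 - 0 = 31.00
OB = -1600 * 31.00 / 142 = -349.30%


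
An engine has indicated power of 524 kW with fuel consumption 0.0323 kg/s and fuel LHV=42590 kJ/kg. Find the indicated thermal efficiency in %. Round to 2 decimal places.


eta_ith = (IP / (mf * LHV)) * 100
Denominator = 0.0323 * 42590 = 1375.6570 kW
eta_ith = (524 / 1375.6570) * 100 = 38.09%


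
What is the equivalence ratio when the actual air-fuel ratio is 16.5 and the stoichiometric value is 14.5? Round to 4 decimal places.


phi = AFR_stoich / AFR_actual
phi = 14.5 / 16.5 = 0.8788


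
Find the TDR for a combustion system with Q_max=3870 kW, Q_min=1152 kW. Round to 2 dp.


TDR = Q_max / Q_min
TDR = 3870 / 1152 = 3.36


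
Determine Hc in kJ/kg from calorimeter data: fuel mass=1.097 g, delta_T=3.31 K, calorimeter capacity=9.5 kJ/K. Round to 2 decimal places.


Hc = C_cal * delta_T / m_fuel
Q_released = 9.5 * 3.31 = 31.4450 kJ
m_fuel = 1.097 g = 1.097/1000 kg = 0.001097 kg
Hc = 31.4450 / 0.001097 = 28664.54 kJ/kg


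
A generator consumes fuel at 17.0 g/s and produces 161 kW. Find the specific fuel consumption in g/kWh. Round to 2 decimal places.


SFC = (mf / BP) * 3600
Rate = 17.0 / 161 = 0.105590 g/(s*kW)
SFC = 0.105590 * 3600 = 380.12 g/kWh


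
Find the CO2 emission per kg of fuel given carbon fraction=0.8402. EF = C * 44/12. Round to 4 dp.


EF = C_frac * (M_CO2 / M_C)
EF = 0.8402 * (44/12)
EF = 0.8402 * 3.666667 = 3.0807 kg_CO2/kg_fuel


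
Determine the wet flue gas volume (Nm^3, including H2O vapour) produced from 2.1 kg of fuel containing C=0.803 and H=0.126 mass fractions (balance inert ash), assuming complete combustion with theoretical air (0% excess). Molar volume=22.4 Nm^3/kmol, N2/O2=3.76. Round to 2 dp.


Per kg fuel: CO2 = (C/12 kmol)*22.4 = (0.803/12)*22.4 = 1.49893 Nm^3
Per kg fuel: H2O = (H/2 kmol)*22.4 = (0.126/2)*22.4 = 1.41120 Nm^3
O2 needed per kg fuel = C/12 + H/4 = 0.803/12 + 0.126/4 = 0.09841667 kmol
Per kg fuel: N2 = O2*3.76*22.4 = 0.09841667*3.76*22.4 = 8.28905 Nm^3
Total per kg = 1.49893 + 1.41120 + 8.28905 = 11.19918 Nm^3
Total = 11.19918 * 2.1 = 23.52 Nm^3


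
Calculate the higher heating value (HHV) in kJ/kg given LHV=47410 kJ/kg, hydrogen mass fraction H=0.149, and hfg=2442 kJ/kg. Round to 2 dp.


HHV = LHV + hfg * 9 * H
Water addition = 2442 * 9 * 0.149 = 3274.722 kJ/kg
HHV = 47410 + 3274.722 = 50684.72 kJ/kg


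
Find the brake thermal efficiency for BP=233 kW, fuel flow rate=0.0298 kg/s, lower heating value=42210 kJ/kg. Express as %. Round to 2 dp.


eta_BTE = (BP / (mf * LHV)) * 100
Denominator = 0.0298 * 42210 = 1257.8580 kW
eta_BTE = (233 / 1257.8580) * 100 = 18.52%


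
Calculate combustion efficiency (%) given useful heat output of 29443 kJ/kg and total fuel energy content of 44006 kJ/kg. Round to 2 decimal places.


Efficiency = (Q_useful / Q_fuel) * 100
Efficiency = (29443 / 44006) * 100
Efficiency = 0.6691 * 100 = 66.91%


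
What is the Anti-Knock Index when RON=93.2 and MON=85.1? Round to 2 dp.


AKI = (RON + MON) / 2
AKI = (93.2 + 85.1) / 2
AKI = 178.3 / 2 = 89.15


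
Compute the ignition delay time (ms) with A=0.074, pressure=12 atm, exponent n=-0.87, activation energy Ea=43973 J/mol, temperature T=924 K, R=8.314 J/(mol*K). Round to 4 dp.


tau = A * P^n * exp(Ea/(R*T))
P^n = 12^(-0.87) = 0.11510980
Ea/(R*T) = 43973/(8.314*924) = 5.724059
exp(Ea/(R*T)) = 306.145059
tau = 0.074 * 0.11510980 * 306.145059 = 2.6078 ms


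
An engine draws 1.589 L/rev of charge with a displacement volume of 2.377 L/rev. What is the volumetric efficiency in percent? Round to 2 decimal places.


eta_v = (V_actual / V_disp) * 100
Ratio = 1.589 / 2.377 = 0.6685
eta_v = 0.6685 * 100 = 66.85%


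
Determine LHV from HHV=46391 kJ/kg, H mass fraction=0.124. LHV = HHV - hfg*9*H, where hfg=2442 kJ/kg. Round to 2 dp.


LHV = HHV - hfg * 9 * H
Water correction = 2442 * 9 * 0.124 = 2725.272 kJ/kg
LHV = 46391 - 2725.272 = 43665.73 kJ/kg


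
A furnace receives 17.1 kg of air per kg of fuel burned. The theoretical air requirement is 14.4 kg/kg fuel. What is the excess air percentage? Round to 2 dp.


Excess air = actual - stoichiometric = 17.1 - 14.4 = 2.70 kg/kg fuel
Excess air % = (excess / stoich) * 100 = (2.70 / 14.4) * 100 = 18.75%


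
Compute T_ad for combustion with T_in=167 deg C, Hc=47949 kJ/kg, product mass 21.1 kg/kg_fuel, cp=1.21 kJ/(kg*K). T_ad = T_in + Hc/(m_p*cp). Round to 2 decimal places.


T_ad = T_in + Hc / (m_p * cp)
Denominator = 21.1 * 1.21 = 25.5310
Temperature rise = 47949 / 25.5310 = 1878.07 K
T_ad = 167 + 1878.07 = 2045.07 deg C


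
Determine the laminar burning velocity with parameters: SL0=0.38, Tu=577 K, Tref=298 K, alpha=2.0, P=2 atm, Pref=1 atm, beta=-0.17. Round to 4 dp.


SL = SL0 * (Tu/Tref)^alpha * (P/Pref)^beta
T ratio = 577/298 = 1.93624161
(T ratio)^alpha = 1.93624161^2.0 = 3.749032
(P/Pref)^beta = 2^(-0.17) = 0.888843
SL = 0.38 * 3.749032 * 0.888843 = 1.2663 m/s


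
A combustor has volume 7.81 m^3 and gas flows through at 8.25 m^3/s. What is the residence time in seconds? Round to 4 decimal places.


tau = V / Q_flow
tau = 7.81 / 8.25 = 0.9467 s


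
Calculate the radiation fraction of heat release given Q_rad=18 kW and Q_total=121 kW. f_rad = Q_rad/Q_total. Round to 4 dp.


f_rad = Q_rad / Q_total
f_rad = 18 / 121 = 0.1488


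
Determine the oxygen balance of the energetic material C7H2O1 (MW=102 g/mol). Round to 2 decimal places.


OB = -1600 * (2C + H/2 - O) / MW
Inner = 2*7 + 2/2 - 1 = 14.00
OB = -1600 * 14.00 / 102 = -219.61%


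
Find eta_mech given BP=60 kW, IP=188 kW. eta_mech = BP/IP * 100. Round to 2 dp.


eta_mech = (BP / IP) * 100
Ratio = 60 / 188 = 0.3191
eta_mech = 0.3191 * 100 = 31.91%


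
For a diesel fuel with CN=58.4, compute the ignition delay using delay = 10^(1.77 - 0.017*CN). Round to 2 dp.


delay = 10^(1.77 - 0.017*CN)
Exponent = 1.77 - 0.017*58.4 = 0.7772
delay = 10^0.7772 = 5.99 ms


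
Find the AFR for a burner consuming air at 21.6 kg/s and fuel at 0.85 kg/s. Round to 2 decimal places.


AFR = m_air / m_fuel
AFR = 21.6 / 0.85 = 25.41


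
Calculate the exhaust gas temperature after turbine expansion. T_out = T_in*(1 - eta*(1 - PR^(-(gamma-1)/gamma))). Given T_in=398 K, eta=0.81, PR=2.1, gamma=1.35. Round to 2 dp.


T_out = T_in * (1 - eta * (1 - PR^(-(gamma-1)/gamma)))
Exponent = -(1.35-1)/1.35 = -0.25925926
PR^exp = 2.1^(-0.25925926) = 0.82501466
Factor = 1 - 0.81*(1 - 0.82501466) = 0.85826187
T_out = 398 * 0.85826187 = 341.59 K


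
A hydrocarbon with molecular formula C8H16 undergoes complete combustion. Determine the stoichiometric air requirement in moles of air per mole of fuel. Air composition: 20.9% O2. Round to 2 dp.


Balanced combustion: C8H16 + 12 O2 -> 8 CO2 + 8 H2O
O2 needed = C + H/4 = 8 + 16/4 = 12.00 moles
Air moles = O2 / 0.209 = 12.00 / 0.209 = 57.42 moles air


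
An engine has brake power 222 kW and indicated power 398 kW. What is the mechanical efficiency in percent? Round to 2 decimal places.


eta_mech = (BP / IP) * 100
Ratio = 222 / 398 = 0.5578
eta_mech = 0.5578 * 100 = 55.78%


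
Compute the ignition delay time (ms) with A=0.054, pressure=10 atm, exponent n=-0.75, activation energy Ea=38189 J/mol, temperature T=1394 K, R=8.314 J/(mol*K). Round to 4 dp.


tau = A * P^n * exp(Ea/(R*T))
P^n = 10^(-0.75) = 0.17782794
Ea/(R*T) = 38189/(8.314*1394) = 3.295076
exp(Ea/(R*T)) = 26.979476
tau = 0.054 * 0.17782794 * 26.979476 = 0.2591 ms


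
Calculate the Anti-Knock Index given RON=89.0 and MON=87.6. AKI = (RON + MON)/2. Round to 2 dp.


AKI = (RON + MON) / 2
AKI = (89.0 + 87.6) / 2
AKI = 176.6 / 2 = 88.30


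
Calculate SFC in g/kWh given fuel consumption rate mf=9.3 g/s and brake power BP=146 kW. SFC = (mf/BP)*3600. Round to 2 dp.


SFC = (mf / BP) * 3600
Rate = 9.3 / 146 = 0.063699 g/(s*kW)
SFC = 0.063699 * 3600 = 229.32 g/kWh


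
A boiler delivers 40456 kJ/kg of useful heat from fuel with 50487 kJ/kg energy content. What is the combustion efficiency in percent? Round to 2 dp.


Efficiency = (Q_useful / Q_fuel) * 100
Efficiency = (40456 / 50487) * 100
Efficiency = 0.8013 * 100 = 80.13%


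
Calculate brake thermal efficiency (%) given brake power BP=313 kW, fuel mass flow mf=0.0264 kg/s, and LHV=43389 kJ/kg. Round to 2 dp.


eta_BTE = (BP / (mf * LHV)) * 100
Denominator = 0.0264 * 43389 = 1145.4696 kW
eta_BTE = (313 / 1145.4696) * 100 = 27.33%


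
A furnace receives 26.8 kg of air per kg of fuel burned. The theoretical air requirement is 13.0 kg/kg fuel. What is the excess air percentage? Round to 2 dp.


Excess air = actual - stoichiometric = 26.8 - 13.0 = 13.80 kg/kg fuel
Excess air % = (excess / stoich) * 100 = (13.80 / 13.0) * 100 = 106.15%


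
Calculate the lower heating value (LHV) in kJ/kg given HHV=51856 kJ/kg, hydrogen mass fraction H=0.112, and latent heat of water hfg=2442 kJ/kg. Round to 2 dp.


LHV = HHV - hfg * 9 * H
Water correction = 2442 * 9 * 0.112 = 2461.536 kJ/kg
LHV = 51856 - 2461.536 = 49394.46 kJ/kg


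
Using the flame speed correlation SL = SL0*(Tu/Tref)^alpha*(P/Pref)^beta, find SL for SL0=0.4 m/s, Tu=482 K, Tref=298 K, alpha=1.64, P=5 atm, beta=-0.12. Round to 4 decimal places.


SL = SL0 * (Tu/Tref)^alpha * (P/Pref)^beta
T ratio = 482/298 = 1.61744966
(T ratio)^alpha = 1.61744966^1.64 = 2.200303
(P/Pref)^beta = 5^(-0.12) = 0.824373
SL = 0.4 * 2.200303 * 0.824373 = 0.7255 m/s


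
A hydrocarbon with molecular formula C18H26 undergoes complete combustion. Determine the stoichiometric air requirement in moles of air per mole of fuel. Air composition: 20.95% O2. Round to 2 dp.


Balanced combustion: C18H26 + 24.5 O2 -> 18 CO2 + 13 H2O
O2 needed = C + H/4 = 18 + 26/4 = 24.50 moles
Air moles = O2 / 0.2095 = 24.50 / 0.2095 = 116.95 moles air


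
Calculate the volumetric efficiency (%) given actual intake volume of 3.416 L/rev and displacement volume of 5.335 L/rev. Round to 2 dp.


eta_v = (V_actual / V_disp) * 100
Ratio = 3.416 / 5.335 = 0.6403
eta_v = 0.6403 * 100 = 64.03%


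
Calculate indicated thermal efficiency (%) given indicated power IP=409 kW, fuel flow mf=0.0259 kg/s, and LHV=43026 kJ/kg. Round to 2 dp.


eta_ith = (IP / (mf * LHV)) * 100
Denominator = 0.0259 * 43026 = 1114.3734 kW
eta_ith = (409 / 1114.3734) * 100 = 36.70%


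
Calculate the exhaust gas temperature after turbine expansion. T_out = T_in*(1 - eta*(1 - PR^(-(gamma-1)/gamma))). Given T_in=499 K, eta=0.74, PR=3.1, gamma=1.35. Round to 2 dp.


T_out = T_in * (1 - eta * (1 - PR^(-(gamma-1)/gamma)))
Exponent = -(1.35-1)/1.35 = -0.25925926
PR^exp = 3.1^(-0.25925926) = 0.74577862
Factor = 1 - 0.74*(1 - 0.74577862) = 0.81187618
T_out = 499 * 0.81187618 = 405.13 K


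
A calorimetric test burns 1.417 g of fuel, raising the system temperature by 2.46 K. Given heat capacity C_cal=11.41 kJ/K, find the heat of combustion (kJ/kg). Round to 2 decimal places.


Hc = C_cal * delta_T / m_fuel
Q_released = 11.41 * 2.46 = 28.0686 kJ
m_fuel = 1.417 g = 1.417/1000 kg = 0.001417 kg
Hc = 28.0686 / 0.001417 = 19808.47 kJ/kg


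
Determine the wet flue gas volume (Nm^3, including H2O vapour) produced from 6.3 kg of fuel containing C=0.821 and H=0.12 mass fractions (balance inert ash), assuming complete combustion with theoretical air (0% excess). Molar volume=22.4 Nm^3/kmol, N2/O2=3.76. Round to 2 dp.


Per kg fuel: CO2 = (C/12 kmol)*22.4 = (0.821/12)*22.4 = 1.53253 Nm^3
Per kg fuel: H2O = (H/2 kmol)*22.4 = (0.12/2)*22.4 = 1.34400 Nm^3
O2 needed per kg fuel = C/12 + H/4 = 0.821/12 + 0.12/4 = 0.09841667 kmol
Per kg fuel: N2 = O2*3.76*22.4 = 0.09841667*3.76*22.4 = 8.28905 Nm^3
Total per kg = 1.53253 + 1.34400 + 8.28905 = 11.16558 Nm^3
Total = 11.16558 * 6.3 = 70.34 Nm^3


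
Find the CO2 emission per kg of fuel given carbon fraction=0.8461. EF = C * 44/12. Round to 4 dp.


EF = C_frac * (M_CO2 / M_C)
EF = 0.8461 * (44/12)
EF = 0.8461 * 3.666667 = 3.1024 kg_CO2/kg_fuel


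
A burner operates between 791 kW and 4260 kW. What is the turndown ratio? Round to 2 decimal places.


TDR = Q_max / Q_min
TDR = 4260 / 791 = 5.39


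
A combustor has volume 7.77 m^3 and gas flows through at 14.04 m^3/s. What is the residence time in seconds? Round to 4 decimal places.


tau = V / Q_flow
tau = 7.77 / 14.04 = 0.5534 s


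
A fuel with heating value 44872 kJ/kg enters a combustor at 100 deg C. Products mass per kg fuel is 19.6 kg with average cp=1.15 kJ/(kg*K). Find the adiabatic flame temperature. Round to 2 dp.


T_ad = T_in + Hc / (m_p * cp)
Denominator = 19.6 * 1.15 = 22.5400
Temperature rise = 44872 / 22.5400 = 1990.77 K
T_ad = 100 + 1990.77 = 2090.77 deg C


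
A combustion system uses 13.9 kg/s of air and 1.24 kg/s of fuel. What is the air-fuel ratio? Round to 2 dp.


AFR = m_air / m_fuel
AFR = 13.9 / 1.24 = 11.21


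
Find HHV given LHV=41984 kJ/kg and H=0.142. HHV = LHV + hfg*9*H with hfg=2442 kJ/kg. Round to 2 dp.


HHV = LHV + hfg * 9 * H
Water addition = 2442 * 9 * 0.142 = 3120.876 kJ/kg
HHV = 41984 + 3120.876 = 45104.88 kJ/kg


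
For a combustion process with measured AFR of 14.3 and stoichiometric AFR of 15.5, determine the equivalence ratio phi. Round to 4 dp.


phi = AFR_stoich / AFR_actual
phi = 15.5 / 14.3 = 1.0839


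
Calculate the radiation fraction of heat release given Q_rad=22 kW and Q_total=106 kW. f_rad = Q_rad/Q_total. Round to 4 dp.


f_rad = Q_rad / Q_total
f_rad = 22 / 106 = 0.2075


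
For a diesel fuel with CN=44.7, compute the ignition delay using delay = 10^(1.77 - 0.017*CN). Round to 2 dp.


delay = 10^(1.77 - 0.017*CN)
Exponent = 1.77 - 0.017*44.7 = 1.0101
delay = 10^1.0101 = 10.24 ms


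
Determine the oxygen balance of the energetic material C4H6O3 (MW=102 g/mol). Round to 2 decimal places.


OB = -1600 * (2C + H/2 - O) / MW
Inner = 2*4 + 6/2 - 3 = 8.00
OB = -1600 * 8.00 / 102 = -125.49%


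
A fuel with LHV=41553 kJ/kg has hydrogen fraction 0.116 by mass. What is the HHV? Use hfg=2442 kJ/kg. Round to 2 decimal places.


HHV = LHV + hfg * 9 * H
Water addition = 2442 * 9 * 0.116 = 2549.448 kJ/kg
HHV = 41553 + 2549.448 = 44102.45 kJ/kg


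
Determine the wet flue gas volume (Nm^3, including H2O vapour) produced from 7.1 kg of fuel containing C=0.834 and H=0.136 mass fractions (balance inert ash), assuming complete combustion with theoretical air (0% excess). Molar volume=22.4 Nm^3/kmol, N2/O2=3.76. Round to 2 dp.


Per kg fuel: CO2 = (C/12 kmol)*22.4 = (0.834/12)*22.4 = 1.55680 Nm^3
Per kg fuel: H2O = (H/2 kmol)*22.4 = (0.136/2)*22.4 = 1.52320 Nm^3
O2 needed per kg fuel = C/12 + H/4 = 0.834/12 + 0.136/4 = 0.10350000 kmol
Per kg fuel: N2 = O2*3.76*22.4 = 0.10350000*3.76*22.4 = 8.71718 Nm^3
Total per kg = 1.55680 + 1.52320 + 8.71718 = 11.79718 Nm^3
Total = 11.79718 * 7.1 = 83.76 Nm^3


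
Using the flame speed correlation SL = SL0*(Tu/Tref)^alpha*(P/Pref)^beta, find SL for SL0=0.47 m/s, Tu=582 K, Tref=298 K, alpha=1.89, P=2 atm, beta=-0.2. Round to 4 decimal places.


SL = SL0 * (Tu/Tref)^alpha * (P/Pref)^beta
T ratio = 582/298 = 1.95302013
(T ratio)^alpha = 1.95302013^1.89 = 3.543527
(P/Pref)^beta = 2^(-0.2) = 0.870551
SL = 0.47 * 3.543527 * 0.870551 = 1.4499 m/s


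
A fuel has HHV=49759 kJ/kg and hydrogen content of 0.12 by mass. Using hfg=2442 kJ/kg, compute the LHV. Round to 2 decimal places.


LHV = HHV - hfg * 9 * H
Water correction = 2442 * 9 * 0.12 = 2637.360 kJ/kg
LHV = 49759 - 2637.360 = 47121.64 kJ/kg


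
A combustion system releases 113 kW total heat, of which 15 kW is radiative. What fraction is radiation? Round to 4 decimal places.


f_rad = Q_rad / Q_total
f_rad = 15 / 113 = 0.1327


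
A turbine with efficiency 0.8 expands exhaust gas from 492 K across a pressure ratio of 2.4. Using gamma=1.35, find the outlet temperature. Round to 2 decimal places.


T_out = T_in * (1 - eta * (1 - PR^(-(gamma-1)/gamma)))
Exponent = -(1.35-1)/1.35 = -0.25925926
PR^exp = 2.4^(-0.25925926) = 0.79694200
Factor = 1 - 0.8*(1 - 0.79694200) = 0.83755360
T_out = 492 * 0.83755360 = 412.08 K


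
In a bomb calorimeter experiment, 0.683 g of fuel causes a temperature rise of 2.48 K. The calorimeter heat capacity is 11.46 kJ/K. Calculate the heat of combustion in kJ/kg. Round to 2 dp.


Hc = C_cal * delta_T / m_fuel
Q_released = 11.46 * 2.48 = 28.4208 kJ
m_fuel = 0.683 g = 0.683/1000 kg = 0.000683 kg
Hc = 28.4208 / 0.000683 = 41611.71 kJ/kg


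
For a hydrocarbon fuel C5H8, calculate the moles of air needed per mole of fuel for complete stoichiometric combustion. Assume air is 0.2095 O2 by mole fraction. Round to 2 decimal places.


Balanced combustion: C5H8 + 7 O2 -> 5 CO2 + 4 H2O
O2 needed = C + H/4 = 5 + 8/4 = 7.00 moles
Air moles = O2 / 0.2095 = 7.00 / 0.2095 = 33.41 moles air


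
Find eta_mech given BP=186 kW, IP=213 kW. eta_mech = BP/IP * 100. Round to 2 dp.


eta_mech = (BP / IP) * 100
Ratio = 186 / 213 = 0.8732
eta_mech = 0.8732 * 100 = 87.32%


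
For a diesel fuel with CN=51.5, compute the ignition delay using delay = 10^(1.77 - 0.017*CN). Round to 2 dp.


delay = 10^(1.77 - 0.017*CN)
Exponent = 1.77 - 0.017*51.5 = 0.8945
delay = 10^0.8945 = 7.84 ms


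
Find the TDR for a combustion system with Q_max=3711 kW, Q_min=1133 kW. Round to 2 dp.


TDR = Q_max / Q_min
TDR = 3711 / 1133 = 3.28


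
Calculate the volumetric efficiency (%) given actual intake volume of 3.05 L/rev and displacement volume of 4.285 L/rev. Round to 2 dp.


eta_v = (V_actual / V_disp) * 100
Ratio = 3.05 / 4.285 = 0.7118
eta_v = 0.7118 * 100 = 71.18%


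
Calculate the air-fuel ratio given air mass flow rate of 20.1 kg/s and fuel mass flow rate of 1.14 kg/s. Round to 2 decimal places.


AFR = m_air / m_fuel
AFR = 20.1 / 1.14 = 17.63


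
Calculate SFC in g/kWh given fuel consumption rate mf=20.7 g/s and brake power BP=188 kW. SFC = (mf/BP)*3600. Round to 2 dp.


SFC = (mf / BP) * 3600
Rate = 20.7 / 188 = 0.110106 g/(s*kW)
SFC = 0.110106 * 3600 = 396.38 g/kWh


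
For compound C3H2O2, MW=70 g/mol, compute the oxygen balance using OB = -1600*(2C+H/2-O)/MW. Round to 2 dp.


OB = -1600 * (2C + H/2 - O) / MW
Inner = 2*3 + 2/2 - 2 = 5.00
OB = -1600 * 5.00 / 70 = -114.29%


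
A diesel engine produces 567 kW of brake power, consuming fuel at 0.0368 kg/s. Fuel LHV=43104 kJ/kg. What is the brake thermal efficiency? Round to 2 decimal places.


eta_BTE = (BP / (mf * LHV)) * 100
Denominator = 0.0368 * 43104 = 1586.2272 kW
eta_BTE = (567 / 1586.2272) * 100 = 35.75%
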